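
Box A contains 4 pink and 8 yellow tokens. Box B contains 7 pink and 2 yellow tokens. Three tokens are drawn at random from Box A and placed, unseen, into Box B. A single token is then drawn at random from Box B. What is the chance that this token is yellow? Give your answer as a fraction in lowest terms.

Condition on how many of the transferred tokens are yellow (from Box A: 8 yellow of 12; then Box B has 12 total).
  0 yellow: C(8,0)C(4,3)/C(12,3) = 1/55; then P = 2/12
  1 yellow: C(8,1)C(4,2)/C(12,3) = 12/55; then P = 3/12
  2 yellow: C(8,2)C(4,1)/C(12,3) = 28/55; then P = 4/12
  3 yellow: C(8,3)C(4,0)/C(12,3) = 14/55; then P = 5/12
P(yellow from Box B) = 1/3 ≈ 0.3333.

1/3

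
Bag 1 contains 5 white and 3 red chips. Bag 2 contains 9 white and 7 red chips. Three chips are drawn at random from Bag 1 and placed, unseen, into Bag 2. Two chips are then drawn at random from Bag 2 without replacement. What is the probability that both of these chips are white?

53/168

Condition on how many of the transferred chips are white (from Bag 1: 5 white of 8; then Bag 2 has 19 total).
  0 white: C(5,0)C(3,3)/C(8,3) = 1/56; then P = C(9,2)/C(19,2) = 4/19
  1 white: C(5,1)C(3,2)/C(8,3) = 15/56; then P = C(10,2)/C(19,2) = 5/19
  2 white: C(5,2)C(3,1)/C(8,3) = 15/28; then P = C(11,2)/C(19,2) = 55/171
  3 white: C(5,3)C(3,0)/C(8,3) = 5/28; then P = C(12,2)/C(19,2) = 22/57
P(both white) = 53/168 ≈ 0.3155.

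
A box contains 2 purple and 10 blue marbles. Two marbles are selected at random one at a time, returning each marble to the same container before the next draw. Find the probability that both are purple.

1/36

Multiply the conditional probability of each draw in order, with replacement (the composition resets each draw).
P = (2/12) · (2/12) = 1/36 ≈ 0.0278.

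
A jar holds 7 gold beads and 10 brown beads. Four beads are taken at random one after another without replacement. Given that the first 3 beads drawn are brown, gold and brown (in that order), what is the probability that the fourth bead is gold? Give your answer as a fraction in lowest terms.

After removing 1 gold, 2 brown, the jar has 6 gold out of 14 remaining.
P(fourth is gold | given) = 6/14 = 3/7 ≈ 0.4286.

3/7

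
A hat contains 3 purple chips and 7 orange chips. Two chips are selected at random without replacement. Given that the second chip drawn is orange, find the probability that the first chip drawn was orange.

P(first=orange and the second chip drawn is orange) = (7/10)·(6/9) = 7/15.
P(the second chip drawn is orange) = Σ over first color = 7/30 + 7/15 = 7/10.
By Bayes, P(first=orange | the second chip drawn is orange) = 7/15 / 7/10 = 2/3 ≈ 0.6667.

2/3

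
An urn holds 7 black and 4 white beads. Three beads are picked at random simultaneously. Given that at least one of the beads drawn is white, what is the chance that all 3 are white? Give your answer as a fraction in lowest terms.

2/65

P(all 3 white) = C(4,3)/C(11,3) = 4/165; P(at least one white) = 1 − C(7,3)/C(11,3) = 26/33.
Since 'all 3 white' ⊆ 'at least one white', P(all 3 | at least one) = 4/165 / 26/33 = 2/65 ≈ 0.0308.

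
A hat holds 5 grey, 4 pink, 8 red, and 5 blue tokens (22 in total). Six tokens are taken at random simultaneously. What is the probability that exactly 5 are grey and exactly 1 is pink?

4/74613

Unordered draws without replacement: count favorable combinations over C(22,6).
Favorable = C(5,5) · C(4,1) · C(8,0) · C(5,0) = 4; total = C(22,6) = 74613.
P = 4/74613 = 4/74613 ≈ 0.0001.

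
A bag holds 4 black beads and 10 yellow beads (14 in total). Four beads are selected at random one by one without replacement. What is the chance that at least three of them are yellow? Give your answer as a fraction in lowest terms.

690/1001

Sum the hypergeometric tail for j = 3,…,4 yellow beads.
Favorable = C(10,3)·C(4,1) + C(10,4)·C(4,0) = 690; total = C(14,4) = 1001.
P = 690/1001 = 690/1001 ≈ 0.6893.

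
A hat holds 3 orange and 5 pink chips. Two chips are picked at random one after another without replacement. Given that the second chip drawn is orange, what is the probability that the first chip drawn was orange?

2/7

P(first=orange and the second chip drawn is orange) = (3/8)·(2/7) = 3/28.
P(the second chip drawn is orange) = Σ over first color = 3/28 + 15/56 = 3/8.
By Bayes, P(first=orange | the second chip drawn is orange) = 3/28 / 3/8 = 2/7 ≈ 0.2857.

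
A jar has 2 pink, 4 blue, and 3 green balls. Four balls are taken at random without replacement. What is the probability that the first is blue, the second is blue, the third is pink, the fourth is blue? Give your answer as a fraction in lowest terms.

Multiply the conditional probability of each draw in order, without replacement, so each draw removes one from its color and from the total.
P = (4/9) · (3/8) · (2/7) · (2/6) = 1/63 ≈ 0.0159.

1/63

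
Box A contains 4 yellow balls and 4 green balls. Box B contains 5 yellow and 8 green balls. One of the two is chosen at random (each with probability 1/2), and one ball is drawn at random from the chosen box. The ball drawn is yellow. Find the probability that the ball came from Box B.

10/23

P(yellow | Box A) = 1/2; P(yellow | Box B) = 5/13.
P(yellow) = 1/2·1/2 + 1/2·5/13 = 23/52.
By Bayes' rule, P(Box B | yellow) = 5/26 / 23/52 = 10/23 ≈ 0.4348.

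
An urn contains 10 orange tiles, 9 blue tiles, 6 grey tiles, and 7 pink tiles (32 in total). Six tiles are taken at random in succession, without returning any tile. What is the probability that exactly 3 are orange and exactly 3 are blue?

Unordered draws without replacement: count favorable combinations over C(32,6).
Favorable = C(10,3) · C(9,3) · C(6,0) · C(7,0) = 10080; total = C(32,6) = 906192.
P = 10080/906192 = 10/899 ≈ 0.0111.

10/899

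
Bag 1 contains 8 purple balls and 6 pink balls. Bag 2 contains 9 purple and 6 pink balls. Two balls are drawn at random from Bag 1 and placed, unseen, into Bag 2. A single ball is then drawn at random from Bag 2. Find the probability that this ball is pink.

Condition on how many of the transferred balls are pink (from Bag 1: 6 pink of 14; then Bag 2 has 17 total).
  0 pink: C(6,0)C(8,2)/C(14,2) = 4/13; then P = 6/17
  1 pink: C(6,1)C(8,1)/C(14,2) = 48/91; then P = 7/17
  2 pink: C(6,2)C(8,0)/C(14,2) = 15/91; then P = 8/17
P(pink from Bag 2) = 48/119 ≈ 0.4034.

48/119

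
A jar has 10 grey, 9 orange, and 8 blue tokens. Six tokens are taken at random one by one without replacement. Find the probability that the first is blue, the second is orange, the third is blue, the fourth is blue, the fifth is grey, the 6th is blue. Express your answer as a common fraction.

Multiply the conditional probability of each draw in order, without replacement, so each draw removes one from its color and from the total.
P = (8/27) · (9/26) · (7/25) · (6/24) · (10/23) · (5/22) = 7/9867 ≈ 0.0007.

7/9867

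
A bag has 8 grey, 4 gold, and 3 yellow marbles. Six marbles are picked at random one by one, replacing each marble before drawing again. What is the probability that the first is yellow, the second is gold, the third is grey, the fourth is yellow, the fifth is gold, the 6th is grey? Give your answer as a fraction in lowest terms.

1024/1265625

Multiply the conditional probability of each draw in order, with replacement (the composition resets each draw).
P = (3/15) · (4/15) · (8/15) · (3/15) · (4/15) · (8/15) = 1024/1265625 ≈ 0.0008.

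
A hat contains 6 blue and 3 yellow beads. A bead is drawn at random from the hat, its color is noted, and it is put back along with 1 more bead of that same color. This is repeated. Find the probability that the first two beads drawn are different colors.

Either blue then yellow, or yellow then blue; after the first draw the total is 10.
P = (6/9)·(3/10) + (3/9)·(6/10) = 2/5 ≈ 0.4000.

2/5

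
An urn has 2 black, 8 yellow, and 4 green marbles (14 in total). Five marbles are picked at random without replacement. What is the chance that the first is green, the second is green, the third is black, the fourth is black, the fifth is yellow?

4/5005

Multiply the conditional probability of each draw in order, without replacement, so each draw removes one from its color and from the total.
P = (4/14) · (3/13) · (2/12) · (1/11) · (8/10) = 4/5005 ≈ 0.0008.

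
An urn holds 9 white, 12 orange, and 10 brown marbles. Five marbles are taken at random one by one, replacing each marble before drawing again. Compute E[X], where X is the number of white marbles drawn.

By linearity of expectation, E[X] = Σ P(draw i is white); each independent draw has P(white) = 9/31.
E[X] = 5 · 9/31 = 45/31 ≈ 1.4516.

45/31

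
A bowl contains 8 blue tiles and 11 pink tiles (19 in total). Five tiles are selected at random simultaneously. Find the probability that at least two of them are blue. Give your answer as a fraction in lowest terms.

Sum the hypergeometric tail for j = 2,…,5 blue tiles.
Favorable = C(8,2)·C(11,3) + C(8,3)·C(11,2) + C(8,4)·C(11,1) + C(8,5)·C(11,0) = 8526; total = C(19,5) = 11628.
P = 8526/11628 = 1421/1938 ≈ 0.7332.

1421/1938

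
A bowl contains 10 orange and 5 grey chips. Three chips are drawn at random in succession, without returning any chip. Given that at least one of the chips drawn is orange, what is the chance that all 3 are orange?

24/89

P(all 3 orange) = C(10,3)/C(15,3) = 24/91; P(at least one orange) = 1 − C(5,3)/C(15,3) = 89/91.
Since 'all 3 orange' ⊆ 'at least one orange', P(all 3 | at least one) = 24/91 / 89/91 = 24/89 ≈ 0.2697.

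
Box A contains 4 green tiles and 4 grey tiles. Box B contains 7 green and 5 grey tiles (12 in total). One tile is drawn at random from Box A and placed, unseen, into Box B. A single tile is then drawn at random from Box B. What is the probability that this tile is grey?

Condition on how many of the transferred tiles are grey (from Box A: 4 grey of 8; then Box B has 13 total).
  0 grey: C(4,0)C(4,1)/C(8,1) = 1/2; then P = 5/13
  1 grey: C(4,1)C(4,0)/C(8,1) = 1/2; then P = 6/13
P(grey from Box B) = 11/26 ≈ 0.4231.

11/26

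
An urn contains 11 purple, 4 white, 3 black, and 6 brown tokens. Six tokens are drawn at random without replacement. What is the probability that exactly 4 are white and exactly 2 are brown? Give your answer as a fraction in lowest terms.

Unordered draws without replacement: count favorable combinations over C(24,6).
Favorable = C(11,0) · C(4,4) · C(3,0) · C(6,2) = 15; total = C(24,6) = 134596.
P = 15/134596 = 15/134596 ≈ 0.0001.

15/134596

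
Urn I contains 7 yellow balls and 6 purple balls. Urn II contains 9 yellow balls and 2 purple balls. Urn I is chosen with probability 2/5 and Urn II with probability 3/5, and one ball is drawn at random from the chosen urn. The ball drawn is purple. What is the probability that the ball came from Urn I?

22/35

P(purple | Urn I) = 6/13; P(purple | Urn II) = 2/11.
P(purple) = 2/5·6/13 + 3/5·2/11 = 42/143.
By Bayes' rule, P(Urn I | purple) = 12/65 / 42/143 = 22/35 ≈ 0.6286.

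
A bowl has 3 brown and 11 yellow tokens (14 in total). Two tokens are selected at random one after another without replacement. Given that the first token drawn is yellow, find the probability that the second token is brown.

3/13

After removing 1 yellow, the bowl has 3 brown out of 13 remaining.
P(second is brown | given) = 3/13 ≈ 0.2308.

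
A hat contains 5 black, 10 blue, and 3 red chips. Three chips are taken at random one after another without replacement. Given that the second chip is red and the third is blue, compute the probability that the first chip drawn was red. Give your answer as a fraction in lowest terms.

P(first=red and the second chip is red and the third is blue) = (3/18)·(2/17)·(10/16) = 5/408.
P(E) = Σ over first color = 25/816 + 15/272 + 5/408 = 5/51.
By Bayes, P(first=red | E) = 5/408 / 5/51 = 1/8 ≈ 0.1250.

1/8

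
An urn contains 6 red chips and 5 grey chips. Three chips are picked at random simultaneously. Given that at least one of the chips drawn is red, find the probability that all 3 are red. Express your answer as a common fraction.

P(all 3 red) = C(6,3)/C(11,3) = 4/33; P(at least one red) = 1 − C(5,3)/C(11,3) = 31/33.
Since 'all 3 red' ⊆ 'at least one red', P(all 3 | at least one) = 4/33 / 31/33 = 4/31 ≈ 0.1290.

4/31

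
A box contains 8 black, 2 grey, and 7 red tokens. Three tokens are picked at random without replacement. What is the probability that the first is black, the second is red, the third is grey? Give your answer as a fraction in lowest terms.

7/255

Multiply the conditional probability of each draw in order, without replacement, so each draw removes one from its color and from the total.
P = (8/17) · (7/16) · (2/15) = 7/255 ≈ 0.0275.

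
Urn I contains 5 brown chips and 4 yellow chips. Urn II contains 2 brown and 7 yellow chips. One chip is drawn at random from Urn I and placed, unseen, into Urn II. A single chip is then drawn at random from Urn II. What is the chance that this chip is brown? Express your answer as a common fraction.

Condition on how many of the transferred chips are brown (from Urn I: 5 brown of 9; then Urn II has 10 total).
  0 brown: C(5,0)C(4,1)/C(9,1) = 4/9; then P = 2/10
  1 brown: C(5,1)C(4,0)/C(9,1) = 5/9; then P = 3/10
P(brown from Urn II) = 23/90 ≈ 0.2556.

23/90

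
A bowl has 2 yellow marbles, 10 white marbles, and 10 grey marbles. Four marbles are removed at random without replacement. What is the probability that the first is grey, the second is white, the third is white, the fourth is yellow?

15/1463

Multiply the conditional probability of each draw in order, without replacement, so each draw removes one from its color and from the total.
P = (10/22) · (10/21) · (9/20) · (2/19) = 15/1463 ≈ 0.0103.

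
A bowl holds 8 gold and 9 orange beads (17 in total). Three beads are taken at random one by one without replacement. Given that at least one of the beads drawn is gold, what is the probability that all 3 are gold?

P(all 3 gold) = C(8,3)/C(17,3) = 7/85; P(at least one gold) = 1 − C(9,3)/C(17,3) = 149/170.
Since 'all 3 gold' ⊆ 'at least one gold', P(all 3 | at least one) = 7/85 / 149/170 = 14/149 ≈ 0.0940.

14/149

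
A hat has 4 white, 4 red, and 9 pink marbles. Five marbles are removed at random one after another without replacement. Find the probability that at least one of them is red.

Use the complement: P(at least one red) = 1 − P(no red).
P(none) = C(13,5)/C(17,5) = 1287/6188.
So P = 1 − 1287/6188 = 377/476 ≈ 0.7920.

377/476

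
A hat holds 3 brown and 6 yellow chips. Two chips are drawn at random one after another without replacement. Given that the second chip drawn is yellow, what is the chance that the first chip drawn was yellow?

5/8

P(first=yellow and the second chip drawn is yellow) = (6/9)·(5/8) = 5/12.
P(the second chip drawn is yellow) = Σ over first color = 1/4 + 5/12 = 2/3.
By Bayes, P(first=yellow | the second chip drawn is yellow) = 5/12 / 2/3 = 5/8 ≈ 0.6250.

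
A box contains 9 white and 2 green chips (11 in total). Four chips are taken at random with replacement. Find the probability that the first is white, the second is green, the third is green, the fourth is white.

324/14641

Multiply the conditional probability of each draw in order, with replacement (the composition resets each draw).
P = (9/11) · (2/11) · (2/11) · (9/11) = 324/14641 ≈ 0.0221.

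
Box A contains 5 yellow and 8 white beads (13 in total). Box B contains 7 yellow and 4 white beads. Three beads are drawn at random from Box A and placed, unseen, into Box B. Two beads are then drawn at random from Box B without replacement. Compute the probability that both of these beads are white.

188/1183

Condition on how many of the transferred beads are white (from Box A: 8 white of 13; then Box B has 14 total).
  0 white: C(8,0)C(5,3)/C(13,3) = 5/143; then P = C(4,2)/C(14,2) = 6/91
  1 white: C(8,1)C(5,2)/C(13,3) = 40/143; then P = C(5,2)/C(14,2) = 10/91
  2 white: C(8,2)C(5,1)/C(13,3) = 70/143; then P = C(6,2)/C(14,2) = 15/91
  3 white: C(8,3)C(5,0)/C(13,3) = 28/143; then P = C(7,2)/C(14,2) = 3/13
P(both white) = 188/1183 ≈ 0.1589.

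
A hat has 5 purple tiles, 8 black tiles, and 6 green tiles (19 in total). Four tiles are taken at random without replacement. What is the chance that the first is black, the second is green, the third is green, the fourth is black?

35/1938

Multiply the conditional probability of each draw in order, without replacement, so each draw removes one from its color and from the total.
P = (8/19) · (6/18) · (5/17) · (7/16) = 35/1938 ≈ 0.0181.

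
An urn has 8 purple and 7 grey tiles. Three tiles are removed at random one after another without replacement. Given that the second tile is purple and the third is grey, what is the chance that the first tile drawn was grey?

6/13

P(first=grey and the second tile is purple and the third is grey) = (7/15)·(8/14)·(6/13) = 8/65.
P(E) = Σ over first color = 28/195 + 8/65 = 4/15.
By Bayes, P(first=grey | E) = 8/65 / 4/15 = 6/13 ≈ 0.4615.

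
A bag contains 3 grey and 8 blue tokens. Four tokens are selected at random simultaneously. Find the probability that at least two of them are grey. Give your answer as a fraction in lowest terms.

Sum the hypergeometric tail for j = 2,…,3 grey tokens.
Favorable = C(3,2)·C(8,2) + C(3,3)·C(8,1) = 92; total = C(11,4) = 330.
P = 92/330 = 46/165 ≈ 0.2788.

46/165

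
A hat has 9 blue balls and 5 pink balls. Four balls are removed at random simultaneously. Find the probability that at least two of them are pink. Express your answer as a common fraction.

5/11

Sum the hypergeometric tail for j = 2,…,4 pink balls.
Favorable = C(5,2)·C(9,2) + C(5,3)·C(9,1) + C(5,4)·C(9,0) = 455; total = C(14,4) = 1001.
P = 455/1001 = 5/11 ≈ 0.4545.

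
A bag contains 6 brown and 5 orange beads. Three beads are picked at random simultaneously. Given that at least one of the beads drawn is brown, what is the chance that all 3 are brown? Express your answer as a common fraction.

4/31

P(all 3 brown) = C(6,3)/C(11,3) = 4/33; P(at least one brown) = 1 − C(5,3)/C(11,3) = 31/33.
Since 'all 3 brown' ⊆ 'at least one brown', P(all 3 | at least one) = 4/33 / 31/33 = 4/31 ≈ 0.1290.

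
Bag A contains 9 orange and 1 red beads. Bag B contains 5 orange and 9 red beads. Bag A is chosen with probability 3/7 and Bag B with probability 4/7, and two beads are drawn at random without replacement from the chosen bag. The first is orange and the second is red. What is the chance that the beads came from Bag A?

P(E | Bag A) = 1/10; P(E | Bag B) = 45/182.
P(E) = 3/7·1/10 + 4/7·45/182 = 1173/6370.
By Bayes' rule, P(Bag A | E) = 3/70 / 1173/6370 = 91/391 ≈ 0.2327.

91/391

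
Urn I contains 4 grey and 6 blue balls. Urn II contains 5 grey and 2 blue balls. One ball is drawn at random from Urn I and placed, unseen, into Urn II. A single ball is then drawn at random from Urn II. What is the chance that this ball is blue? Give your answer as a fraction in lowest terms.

13/40

Condition on how many of the transferred balls are blue (from Urn I: 6 blue of 10; then Urn II has 8 total).
  0 blue: C(6,0)C(4,1)/C(10,1) = 2/5; then P = 2/8
  1 blue: C(6,1)C(4,0)/C(10,1) = 3/5; then P = 3/8
P(blue from Urn II) = 13/40 ≈ 0.3250.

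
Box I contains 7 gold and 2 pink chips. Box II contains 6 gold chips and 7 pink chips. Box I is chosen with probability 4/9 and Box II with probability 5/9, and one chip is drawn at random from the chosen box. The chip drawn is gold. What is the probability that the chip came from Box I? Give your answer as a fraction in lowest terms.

182/317

P(gold | Box I) = 7/9; P(gold | Box II) = 6/13.
P(gold) = 4/9·7/9 + 5/9·6/13 = 634/1053.
By Bayes' rule, P(Box I | gold) = 28/81 / 634/1053 = 182/317 ≈ 0.5741.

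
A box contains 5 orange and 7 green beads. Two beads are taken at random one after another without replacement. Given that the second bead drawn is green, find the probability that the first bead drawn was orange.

5/11

P(first=orange and the second bead drawn is green) = (5/12)·(7/11) = 35/132.
P(the second bead drawn is green) = Σ over first color = 35/132 + 7/22 = 7/12.
By Bayes, P(first=orange | the second bead drawn is green) = 35/132 / 7/12 = 5/11 ≈ 0.4545.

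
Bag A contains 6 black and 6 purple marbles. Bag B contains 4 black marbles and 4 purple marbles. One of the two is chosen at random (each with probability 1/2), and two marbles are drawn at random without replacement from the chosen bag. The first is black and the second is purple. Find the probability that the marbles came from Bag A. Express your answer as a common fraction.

21/43

P(E | Bag A) = 3/11; P(E | Bag B) = 2/7.
P(E) = 1/2·3/11 + 1/2·2/7 = 43/154.
By Bayes' rule, P(Bag A | E) = 3/22 / 43/154 = 21/43 ≈ 0.4884.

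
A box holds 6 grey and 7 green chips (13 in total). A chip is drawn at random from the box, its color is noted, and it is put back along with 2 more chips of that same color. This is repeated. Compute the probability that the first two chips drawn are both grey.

After a grey draw the box holds 8 grey out of 15.
P = (6/13)·(8/15) = 16/65 ≈ 0.2462.

16/65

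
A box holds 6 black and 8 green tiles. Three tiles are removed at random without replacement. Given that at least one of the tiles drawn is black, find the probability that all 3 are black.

5/77

P(all 3 black) = C(6,3)/C(14,3) = 5/91; P(at least one black) = 1 − C(8,3)/C(14,3) = 11/13.
Since 'all 3 black' ⊆ 'at least one black', P(all 3 | at least one) = 5/91 / 11/13 = 5/77 ≈ 0.0649.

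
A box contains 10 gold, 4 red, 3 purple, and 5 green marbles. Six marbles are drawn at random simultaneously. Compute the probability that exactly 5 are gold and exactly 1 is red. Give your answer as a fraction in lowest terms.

Unordered draws without replacement: count favorable combinations over C(22,6).
Favorable = C(10,5) · C(4,1) · C(3,0) · C(5,0) = 1008; total = C(22,6) = 74613.
P = 1008/74613 = 48/3553 ≈ 0.0135.

48/3553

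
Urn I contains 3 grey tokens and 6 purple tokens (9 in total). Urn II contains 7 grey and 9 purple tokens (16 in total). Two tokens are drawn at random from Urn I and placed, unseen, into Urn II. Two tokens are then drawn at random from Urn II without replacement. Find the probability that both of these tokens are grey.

Condition on how many of the transferred tokens are grey (from Urn I: 3 grey of 9; then Urn II has 18 total).
  0 grey: C(3,0)C(6,2)/C(9,2) = 5/12; then P = C(7,2)/C(18,2) = 7/51
  1 grey: C(3,1)C(6,1)/C(9,2) = 1/2; then P = C(8,2)/C(18,2) = 28/153
  2 grey: C(3,2)C(6,0)/C(9,2) = 1/12; then P = C(9,2)/C(18,2) = 4/17
P(both grey) = 103/612 ≈ 0.1683.

103/612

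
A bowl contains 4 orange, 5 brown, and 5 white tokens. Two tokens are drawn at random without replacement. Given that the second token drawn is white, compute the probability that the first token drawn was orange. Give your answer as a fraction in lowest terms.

4/13

P(first=orange and the second token drawn is white) = (4/14)·(5/13) = 10/91.
P(the second token drawn is white) = Σ over first color = 10/91 + 25/182 + 10/91 = 5/14.
By Bayes, P(first=orange | the second token drawn is white) = 10/91 / 5/14 = 4/13 ≈ 0.3077.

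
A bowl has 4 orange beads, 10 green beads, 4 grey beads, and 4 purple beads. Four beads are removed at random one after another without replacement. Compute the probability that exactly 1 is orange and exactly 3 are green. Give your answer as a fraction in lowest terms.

96/1463

Unordered draws without replacement: count favorable combinations over C(22,4).
Favorable = C(4,1) · C(10,3) · C(4,0) · C(4,0) = 480; total = C(22,4) = 7315.
P = 480/7315 = 96/1463 ≈ 0.0656.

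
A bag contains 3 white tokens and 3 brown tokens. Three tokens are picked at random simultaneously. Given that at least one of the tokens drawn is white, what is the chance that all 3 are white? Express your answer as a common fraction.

P(all 3 white) = C(3,3)/C(6,3) = 1/20; P(at least one white) = 1 − C(3,3)/C(6,3) = 19/20.
Since 'all 3 white' ⊆ 'at least one white', P(all 3 | at least one) = 1/20 / 19/20 = 1/19 ≈ 0.0526.

1/19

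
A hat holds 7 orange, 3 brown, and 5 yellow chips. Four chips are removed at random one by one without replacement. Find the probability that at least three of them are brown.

Sum the hypergeometric tail for j = 3,…,3 brown chips.
Favorable = C(3,3)·C(12,1) = 12; total = C(15,4) = 1365.
P = 12/1365 = 4/455 ≈ 0.0088.

4/455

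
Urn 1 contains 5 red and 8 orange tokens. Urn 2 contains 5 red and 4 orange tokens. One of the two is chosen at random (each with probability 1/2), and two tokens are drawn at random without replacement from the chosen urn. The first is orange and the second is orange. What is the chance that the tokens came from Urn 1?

28/41

P(E | Urn 1) = 14/39; P(E | Urn 2) = 1/6.
P(E) = 1/2·14/39 + 1/2·1/6 = 41/156.
By Bayes' rule, P(Urn 1 | E) = 7/39 / 41/156 = 28/41 ≈ 0.6829.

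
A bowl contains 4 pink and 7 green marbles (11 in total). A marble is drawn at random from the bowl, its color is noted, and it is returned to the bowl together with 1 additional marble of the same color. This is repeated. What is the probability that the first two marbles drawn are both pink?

After a pink draw the bowl holds 5 pink out of 12.
P = (4/11)·(5/12) = 5/33 ≈ 0.1515.

5/33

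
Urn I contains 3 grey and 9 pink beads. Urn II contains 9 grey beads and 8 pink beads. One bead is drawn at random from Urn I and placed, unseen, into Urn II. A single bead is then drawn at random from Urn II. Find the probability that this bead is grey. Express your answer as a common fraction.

37/72

Condition on how many of the transferred beads are grey (from Urn I: 3 grey of 12; then Urn II has 18 total).
  0 grey: C(3,0)C(9,1)/C(12,1) = 3/4; then P = 9/18
  1 grey: C(3,1)C(9,0)/C(12,1) = 1/4; then P = 10/18
P(grey from Urn II) = 37/72 ≈ 0.5139.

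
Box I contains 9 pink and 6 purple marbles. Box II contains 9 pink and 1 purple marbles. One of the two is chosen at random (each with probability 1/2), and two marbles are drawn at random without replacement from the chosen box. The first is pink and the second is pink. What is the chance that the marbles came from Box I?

P(E | Box I) = 12/35; P(E | Box II) = 4/5.
P(E) = 1/2·12/35 + 1/2·4/5 = 4/7.
By Bayes' rule, P(Box I | E) = 6/35 / 4/7 = 3/10 ≈ 0.3000.

3/10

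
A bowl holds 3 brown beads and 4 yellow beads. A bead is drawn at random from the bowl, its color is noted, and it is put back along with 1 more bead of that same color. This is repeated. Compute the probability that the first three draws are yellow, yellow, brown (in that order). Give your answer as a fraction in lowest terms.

Track the composition after each reinforcement of +1.
P = (4/7) · (5/8) · (3/9) = 5/42 ≈ 0.1190.

5/42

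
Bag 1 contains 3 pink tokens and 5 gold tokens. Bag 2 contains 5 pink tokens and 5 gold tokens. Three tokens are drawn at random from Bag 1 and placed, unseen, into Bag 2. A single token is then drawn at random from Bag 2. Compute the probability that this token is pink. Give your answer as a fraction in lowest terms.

Condition on how many of the transferred tokens are pink (from Bag 1: 3 pink of 8; then Bag 2 has 13 total).
  0 pink: C(3,0)C(5,3)/C(8,3) = 5/28; then P = 5/13
  1 pink: C(3,1)C(5,2)/C(8,3) = 15/28; then P = 6/13
  2 pink: C(3,2)C(5,1)/C(8,3) = 15/56; then P = 7/13
  3 pink: C(3,3)C(5,0)/C(8,3) = 1/56; then P = 8/13
P(pink from Bag 2) = 49/104 ≈ 0.4712.

49/104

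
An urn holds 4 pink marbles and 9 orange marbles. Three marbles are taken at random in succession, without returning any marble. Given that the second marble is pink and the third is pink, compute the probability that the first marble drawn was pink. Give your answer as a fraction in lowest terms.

2/11

P(first=pink and the second marble is pink and the third is pink) = (4/13)·(3/12)·(2/11) = 2/143.
P(E) = Σ over first color = 2/143 + 9/143 = 1/13.
By Bayes, P(first=pink | E) = 2/143 / 1/13 = 2/11 ≈ 0.1818.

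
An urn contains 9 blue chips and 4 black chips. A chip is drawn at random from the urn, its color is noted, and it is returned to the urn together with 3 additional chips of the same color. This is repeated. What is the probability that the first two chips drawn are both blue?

After a blue draw the urn holds 12 blue out of 16.
P = (9/13)·(12/16) = 27/52 ≈ 0.5192.

27/52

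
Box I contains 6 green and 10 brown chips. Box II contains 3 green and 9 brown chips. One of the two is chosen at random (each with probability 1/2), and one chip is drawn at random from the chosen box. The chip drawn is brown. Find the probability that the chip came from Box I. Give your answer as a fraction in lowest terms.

P(brown | Box I) = 5/8; P(brown | Box II) = 3/4.
P(brown) = 1/2·5/8 + 1/2·3/4 = 11/16.
By Bayes' rule, P(Box I | brown) = 5/16 / 11/16 = 5/11 ≈ 0.4545.

5/11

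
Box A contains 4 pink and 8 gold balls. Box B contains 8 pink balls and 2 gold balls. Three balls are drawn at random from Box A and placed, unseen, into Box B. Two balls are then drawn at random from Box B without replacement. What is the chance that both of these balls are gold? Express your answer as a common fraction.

Condition on how many of the transferred balls are gold (from Box A: 8 gold of 12; then Box B has 13 total).
  0 gold: C(8,0)C(4,3)/C(12,3) = 1/55; then P = C(2,2)/C(13,2) = 1/78
  1 gold: C(8,1)C(4,2)/C(12,3) = 12/55; then P = C(3,2)/C(13,2) = 1/26
  2 gold: C(8,2)C(4,1)/C(12,3) = 28/55; then P = C(4,2)/C(13,2) = 1/13
  3 gold: C(8,3)C(4,0)/C(12,3) = 14/55; then P = C(5,2)/C(13,2) = 5/39
P(both gold) = 23/286 ≈ 0.0804.

23/286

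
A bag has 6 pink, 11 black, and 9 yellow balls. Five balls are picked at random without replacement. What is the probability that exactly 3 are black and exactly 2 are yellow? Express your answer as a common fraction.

Unordered draws without replacement: count favorable combinations over C(26,5).
Favorable = C(6,0) · C(11,3) · C(9,2) = 5940; total = C(26,5) = 65780.
P = 5940/65780 = 27/299 ≈ 0.0903.

27/299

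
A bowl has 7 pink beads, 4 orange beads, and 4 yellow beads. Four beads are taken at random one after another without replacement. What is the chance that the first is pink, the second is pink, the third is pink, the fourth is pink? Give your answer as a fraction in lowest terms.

1/39

Multiply the conditional probability of each draw in order, without replacement, so each draw removes one from its color and from the total.
P = (7/15) · (6/14) · (5/13) · (4/12) = 1/39 ≈ 0.0256.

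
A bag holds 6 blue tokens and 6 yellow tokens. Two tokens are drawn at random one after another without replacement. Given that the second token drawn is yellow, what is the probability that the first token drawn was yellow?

5/11

P(first=yellow and the second token drawn is yellow) = (6/12)·(5/11) = 5/22.
P(the second token drawn is yellow) = Σ over first color = 3/11 + 5/22 = 1/2.
By Bayes, P(first=yellow | the second token drawn is yellow) = 5/22 / 1/2 = 5/11 ≈ 0.4545.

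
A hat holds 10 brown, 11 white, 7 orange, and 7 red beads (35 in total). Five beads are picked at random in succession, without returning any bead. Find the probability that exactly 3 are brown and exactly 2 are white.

Unordered draws without replacement: count favorable combinations over C(35,5).
Favorable = C(10,3) · C(11,2) · C(7,0) · C(7,0) = 6600; total = C(35,5) = 324632.
P = 6600/324632 = 75/3689 ≈ 0.0203.

75/3689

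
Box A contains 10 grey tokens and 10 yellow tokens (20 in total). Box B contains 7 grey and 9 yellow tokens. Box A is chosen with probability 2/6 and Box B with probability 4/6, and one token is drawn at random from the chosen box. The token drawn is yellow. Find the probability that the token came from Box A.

P(yellow | Box A) = 1/2; P(yellow | Box B) = 9/16.
P(yellow) = 1/3·1/2 + 2/3·9/16 = 13/24.
By Bayes' rule, P(Box A | yellow) = 1/6 / 13/24 = 4/13 ≈ 0.3077.

4/13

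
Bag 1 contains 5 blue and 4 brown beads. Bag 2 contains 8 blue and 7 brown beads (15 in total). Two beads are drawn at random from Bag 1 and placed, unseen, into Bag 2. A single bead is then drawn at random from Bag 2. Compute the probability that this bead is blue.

Condition on how many of the transferred beads are blue (from Bag 1: 5 blue of 9; then Bag 2 has 17 total).
  0 blue: C(5,0)C(4,2)/C(9,2) = 1/6; then P = 8/17
  1 blue: C(5,1)C(4,1)/C(9,2) = 5/9; then P = 9/17
  2 blue: C(5,2)C(4,0)/C(9,2) = 5/18; then P = 10/17
P(blue from Bag 2) = 82/153 ≈ 0.5359.

82/153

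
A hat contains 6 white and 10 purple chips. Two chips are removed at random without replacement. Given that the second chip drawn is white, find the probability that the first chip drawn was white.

P(first=white and the second chip drawn is white) = (6/16)·(5/15) = 1/8.
P(the second chip drawn is white) = Σ over first color = 1/8 + 1/4 = 3/8.
By Bayes, P(first=white | the second chip drawn is white) = 1/8 / 3/8 = 1/3 ≈ 0.3333.

1/3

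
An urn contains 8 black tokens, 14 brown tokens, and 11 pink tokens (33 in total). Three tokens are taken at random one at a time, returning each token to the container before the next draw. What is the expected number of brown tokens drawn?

14/11

By linearity of expectation, E[X] = Σ P(draw i is brown); each independent draw has P(brown) = 14/33.
E[X] = 3 · 14/33 = 14/11 ≈ 1.2727.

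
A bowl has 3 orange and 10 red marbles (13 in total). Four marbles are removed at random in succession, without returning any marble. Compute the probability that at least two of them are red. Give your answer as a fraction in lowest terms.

141/143

Sum the hypergeometric tail for j = 2,…,4 red marbles.
Favorable = C(10,2)·C(3,2) + C(10,3)·C(3,1) + C(10,4)·C(3,0) = 705; total = C(13,4) = 715.
P = 705/715 = 141/143 ≈ 0.9860.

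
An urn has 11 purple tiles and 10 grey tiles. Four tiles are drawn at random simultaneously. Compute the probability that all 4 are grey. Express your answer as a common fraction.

2/57

Unordered draws without replacement: count favorable combinations over C(21,4).
Favorable = C(11,0) · C(10,4) = 210; total = C(21,4) = 5985.
P = 210/5985 = 2/57 ≈ 0.0351.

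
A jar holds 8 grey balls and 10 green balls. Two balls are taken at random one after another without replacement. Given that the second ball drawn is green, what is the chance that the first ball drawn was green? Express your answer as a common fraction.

P(first=green and the second ball drawn is green) = (10/18)·(9/17) = 5/17.
P(the second ball drawn is green) = Σ over first color = 40/153 + 5/17 = 5/9.
By Bayes, P(first=green | the second ball drawn is green) = 5/17 / 5/9 = 9/17 ≈ 0.5294.

9/17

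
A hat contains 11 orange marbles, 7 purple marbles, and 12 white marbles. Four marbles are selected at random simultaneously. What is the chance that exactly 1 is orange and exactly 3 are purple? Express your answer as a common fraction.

11/783

Unordered draws without replacement: count favorable combinations over C(30,4).
Favorable = C(11,1) · C(7,3) · C(12,0) = 385; total = C(30,4) = 27405.
P = 385/27405 = 11/783 ≈ 0.0140.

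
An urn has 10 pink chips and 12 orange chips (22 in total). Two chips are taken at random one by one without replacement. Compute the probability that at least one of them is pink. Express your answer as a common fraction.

5/7

Use the complement: P(at least one pink) = 1 − P(no pink).
P(none) = C(12,2)/C(22,2) = 66/231.
So P = 1 − 66/231 = 5/7 ≈ 0.7143.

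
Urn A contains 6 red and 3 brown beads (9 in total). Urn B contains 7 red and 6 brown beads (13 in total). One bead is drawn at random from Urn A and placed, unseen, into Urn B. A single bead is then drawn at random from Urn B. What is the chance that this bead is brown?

19/42

Condition on how many of the transferred beads are brown (from Urn A: 3 brown of 9; then Urn B has 14 total).
  0 brown: C(3,0)C(6,1)/C(9,1) = 2/3; then P = 6/14
  1 brown: C(3,1)C(6,0)/C(9,1) = 1/3; then P = 7/14
P(brown from Urn B) = 19/42 ≈ 0.4524.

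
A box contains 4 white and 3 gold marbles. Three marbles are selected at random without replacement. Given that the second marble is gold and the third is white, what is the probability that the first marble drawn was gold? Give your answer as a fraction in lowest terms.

P(first=gold and the second marble is gold and the third is white) = (3/7)·(2/6)·(4/5) = 4/35.
P(E) = Σ over first color = 6/35 + 4/35 = 2/7.
By Bayes, P(first=gold | E) = 4/35 / 2/7 = 2/5 ≈ 0.4000.

2/5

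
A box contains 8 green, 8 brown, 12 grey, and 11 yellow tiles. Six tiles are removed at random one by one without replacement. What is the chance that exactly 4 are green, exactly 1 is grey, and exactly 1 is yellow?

440/155363

Unordered draws without replacement: count favorable combinations over C(39,6).
Favorable = C(8,4) · C(8,0) · C(12,1) · C(11,1) = 9240; total = C(39,6) = 3262623.
P = 9240/3262623 = 440/155363 ≈ 0.0028.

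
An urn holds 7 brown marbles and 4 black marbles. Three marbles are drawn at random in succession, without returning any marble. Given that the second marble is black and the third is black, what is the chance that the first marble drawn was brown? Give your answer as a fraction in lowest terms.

P(first=brown and the second marble is black and the third is black) = (7/11)·(4/10)·(3/9) = 14/165.
P(E) = Σ over first color = 14/165 + 4/165 = 6/55.
By Bayes, P(first=brown | E) = 14/165 / 6/55 = 7/9 ≈ 0.7778.

7/9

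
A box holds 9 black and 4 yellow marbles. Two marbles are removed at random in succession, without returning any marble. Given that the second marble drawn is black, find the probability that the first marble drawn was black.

2/3

P(first=black and the second marble drawn is black) = (9/13)·(8/12) = 6/13.
P(the second marble drawn is black) = Σ over first color = 6/13 + 3/13 = 9/13.
By Bayes, P(first=black | the second marble drawn is black) = 6/13 / 9/13 = 2/3 ≈ 0.6667.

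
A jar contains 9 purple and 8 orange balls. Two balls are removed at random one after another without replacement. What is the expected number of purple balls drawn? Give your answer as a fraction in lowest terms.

18/17

By linearity of expectation, E[X] = Σ P(draw i is purple); by symmetry each draw (even without replacement) has P(purple) = 9/17.
E[X] = 2 · 9/17 = 18/17 ≈ 1.0588.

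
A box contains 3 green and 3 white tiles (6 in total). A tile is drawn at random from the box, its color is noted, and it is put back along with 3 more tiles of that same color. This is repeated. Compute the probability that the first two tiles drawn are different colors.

1/3

Either green then white, or white then green; after the first draw the total is 9.
P = (3/6)·(3/9) + (3/6)·(3/9) = 1/3 ≈ 0.3333.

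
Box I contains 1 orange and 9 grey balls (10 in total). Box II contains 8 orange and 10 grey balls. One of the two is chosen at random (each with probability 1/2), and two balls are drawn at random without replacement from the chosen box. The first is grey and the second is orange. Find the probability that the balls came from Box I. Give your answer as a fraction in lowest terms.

P(E | Box I) = 1/10; P(E | Box II) = 40/153.
P(E) = 1/2·1/10 + 1/2·40/153 = 553/3060.
By Bayes' rule, P(Box I | E) = 1/20 / 553/3060 = 153/553 ≈ 0.2767.

153/553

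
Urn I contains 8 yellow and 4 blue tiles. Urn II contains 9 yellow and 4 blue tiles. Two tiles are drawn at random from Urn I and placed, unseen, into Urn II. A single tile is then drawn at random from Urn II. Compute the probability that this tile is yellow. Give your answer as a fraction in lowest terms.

Condition on how many of the transferred tiles are yellow (from Urn I: 8 yellow of 12; then Urn II has 15 total).
  0 yellow: C(8,0)C(4,2)/C(12,2) = 1/11; then P = 9/15
  1 yellow: C(8,1)C(4,1)/C(12,2) = 16/33; then P = 10/15
  2 yellow: C(8,2)C(4,0)/C(12,2) = 14/33; then P = 11/15
P(yellow from Urn II) = 31/45 ≈ 0.6889.

31/45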